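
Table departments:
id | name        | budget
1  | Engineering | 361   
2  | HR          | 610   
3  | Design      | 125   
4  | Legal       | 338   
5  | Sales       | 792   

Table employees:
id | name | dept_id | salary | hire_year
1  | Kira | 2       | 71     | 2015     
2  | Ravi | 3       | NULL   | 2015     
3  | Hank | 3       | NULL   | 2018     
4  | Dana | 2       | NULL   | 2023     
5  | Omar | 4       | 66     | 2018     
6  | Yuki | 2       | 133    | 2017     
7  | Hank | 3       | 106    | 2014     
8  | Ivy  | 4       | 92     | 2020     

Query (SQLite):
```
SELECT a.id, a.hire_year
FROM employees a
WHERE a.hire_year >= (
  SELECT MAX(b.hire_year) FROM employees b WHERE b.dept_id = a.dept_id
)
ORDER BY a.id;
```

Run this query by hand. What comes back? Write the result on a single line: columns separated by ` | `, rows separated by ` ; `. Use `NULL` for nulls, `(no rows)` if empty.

3 | 2018 ; 4 | 2023 ; 8 | 2020

For each employees row a, compute MAX(hire_year) over rows sharing a.dept_id.
Keep row a if a.hire_year >= that per-group MAX.
  dept_id=2: MAX(hire_year) = 2023
  dept_id=3: MAX(hire_year) = 2018
  dept_id=4: MAX(hire_year) = 2020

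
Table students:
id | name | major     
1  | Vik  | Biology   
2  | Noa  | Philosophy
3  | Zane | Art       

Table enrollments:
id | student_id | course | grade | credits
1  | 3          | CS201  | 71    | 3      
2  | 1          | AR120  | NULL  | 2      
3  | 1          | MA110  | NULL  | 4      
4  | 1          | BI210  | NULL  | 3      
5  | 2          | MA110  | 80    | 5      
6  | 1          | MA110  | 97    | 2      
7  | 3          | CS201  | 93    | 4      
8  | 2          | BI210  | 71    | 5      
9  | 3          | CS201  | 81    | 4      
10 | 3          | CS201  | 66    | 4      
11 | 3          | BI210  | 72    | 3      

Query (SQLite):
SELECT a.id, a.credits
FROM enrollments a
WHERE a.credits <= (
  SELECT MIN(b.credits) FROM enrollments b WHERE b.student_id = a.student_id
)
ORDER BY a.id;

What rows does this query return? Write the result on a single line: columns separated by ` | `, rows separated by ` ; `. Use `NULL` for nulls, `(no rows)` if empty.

For each enrollments row a, compute MIN(credits) over rows sharing a.student_id.
Keep row a if a.credits <= that per-group MIN.
  student_id=1: MIN(credits) = 2
  student_id=2: MIN(credits) = 5
  student_id=3: MIN(credits) = 3

1 | 3 ; 2 | 2 ; 5 | 5 ; 6 | 2 ; 8 | 5 ; 11 | 3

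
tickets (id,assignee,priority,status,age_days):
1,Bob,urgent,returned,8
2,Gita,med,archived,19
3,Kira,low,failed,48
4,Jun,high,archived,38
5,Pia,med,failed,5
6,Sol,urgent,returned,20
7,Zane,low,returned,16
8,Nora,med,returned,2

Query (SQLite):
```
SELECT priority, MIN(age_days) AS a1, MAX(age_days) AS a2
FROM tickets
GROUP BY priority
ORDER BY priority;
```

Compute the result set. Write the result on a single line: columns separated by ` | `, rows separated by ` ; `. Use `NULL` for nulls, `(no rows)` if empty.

high | 38 | 38 ; low | 16 | 48 ; med | 2 | 19 ; urgent | 8 | 20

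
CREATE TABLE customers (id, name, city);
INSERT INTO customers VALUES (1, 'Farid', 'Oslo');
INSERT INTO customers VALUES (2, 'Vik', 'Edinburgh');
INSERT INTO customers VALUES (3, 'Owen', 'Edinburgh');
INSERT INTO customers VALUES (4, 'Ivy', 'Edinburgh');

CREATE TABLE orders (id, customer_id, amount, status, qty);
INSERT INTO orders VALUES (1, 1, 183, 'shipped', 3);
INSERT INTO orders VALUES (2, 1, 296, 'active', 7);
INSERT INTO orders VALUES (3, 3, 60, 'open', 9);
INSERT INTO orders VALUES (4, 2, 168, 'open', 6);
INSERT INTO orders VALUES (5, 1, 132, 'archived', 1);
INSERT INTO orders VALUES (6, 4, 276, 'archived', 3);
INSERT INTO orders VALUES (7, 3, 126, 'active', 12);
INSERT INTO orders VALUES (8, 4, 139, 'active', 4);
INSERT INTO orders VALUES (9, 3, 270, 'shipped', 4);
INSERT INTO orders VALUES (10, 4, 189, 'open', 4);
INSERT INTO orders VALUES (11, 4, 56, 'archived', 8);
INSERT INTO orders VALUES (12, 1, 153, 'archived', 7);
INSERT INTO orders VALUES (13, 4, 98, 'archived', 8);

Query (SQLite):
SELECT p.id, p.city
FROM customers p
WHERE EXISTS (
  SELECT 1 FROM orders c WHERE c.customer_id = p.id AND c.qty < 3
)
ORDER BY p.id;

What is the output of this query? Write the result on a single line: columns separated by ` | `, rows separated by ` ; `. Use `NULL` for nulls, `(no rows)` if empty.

For each customers row, check whether any orders with matching customer_id has qty < 3.
Keep rows where that is true.

1 | Oslo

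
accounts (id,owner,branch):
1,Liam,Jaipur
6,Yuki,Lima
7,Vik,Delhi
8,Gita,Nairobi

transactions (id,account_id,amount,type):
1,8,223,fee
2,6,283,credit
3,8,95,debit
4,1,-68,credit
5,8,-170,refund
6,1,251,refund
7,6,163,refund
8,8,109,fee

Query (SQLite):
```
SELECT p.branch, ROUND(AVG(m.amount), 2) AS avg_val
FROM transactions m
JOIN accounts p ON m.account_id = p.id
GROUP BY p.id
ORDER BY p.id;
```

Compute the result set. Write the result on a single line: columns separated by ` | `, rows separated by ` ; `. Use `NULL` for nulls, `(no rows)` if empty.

Join each transactions row to its accounts via account_id.
Group joined rows by accounts.id; compute ROUND(AVG(m.amount), 2) per group.
  1: ids {4, 6} → ROUND(AVG(m.amount), 2)=91.5
  6: ids {2, 7} → ROUND(AVG(m.amount), 2)=223
  8: ids {1, 3, 5, 8} → ROUND(AVG(m.amount), 2)=64.25

Jaipur | 91.5 ; Lima | 223 ; Nairobi | 64.25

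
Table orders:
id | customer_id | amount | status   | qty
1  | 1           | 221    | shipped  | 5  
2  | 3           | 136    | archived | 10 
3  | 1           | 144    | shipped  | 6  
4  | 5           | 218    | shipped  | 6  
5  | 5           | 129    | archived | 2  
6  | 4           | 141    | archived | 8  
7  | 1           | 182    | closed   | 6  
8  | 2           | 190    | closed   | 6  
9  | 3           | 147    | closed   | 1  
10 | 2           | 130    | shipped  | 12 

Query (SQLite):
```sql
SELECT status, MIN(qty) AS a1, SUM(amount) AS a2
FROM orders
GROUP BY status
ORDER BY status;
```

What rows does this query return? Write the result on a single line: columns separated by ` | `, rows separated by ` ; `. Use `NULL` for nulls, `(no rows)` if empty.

archived | 2 | 406 ; closed | 1 | 519 ; shipped | 5 | 713

Group orders by status.
Per group compute: MIN(qty), SUM(amount).
  archived: ids {2, 5, 6} → MIN(qty)=2, SUM(amount)=406
  closed: ids {7, 8, 9} → MIN(qty)=1, SUM(amount)=519
  shipped: ids {1, 3, 4, 10} → MIN(qty)=5, SUM(amount)=713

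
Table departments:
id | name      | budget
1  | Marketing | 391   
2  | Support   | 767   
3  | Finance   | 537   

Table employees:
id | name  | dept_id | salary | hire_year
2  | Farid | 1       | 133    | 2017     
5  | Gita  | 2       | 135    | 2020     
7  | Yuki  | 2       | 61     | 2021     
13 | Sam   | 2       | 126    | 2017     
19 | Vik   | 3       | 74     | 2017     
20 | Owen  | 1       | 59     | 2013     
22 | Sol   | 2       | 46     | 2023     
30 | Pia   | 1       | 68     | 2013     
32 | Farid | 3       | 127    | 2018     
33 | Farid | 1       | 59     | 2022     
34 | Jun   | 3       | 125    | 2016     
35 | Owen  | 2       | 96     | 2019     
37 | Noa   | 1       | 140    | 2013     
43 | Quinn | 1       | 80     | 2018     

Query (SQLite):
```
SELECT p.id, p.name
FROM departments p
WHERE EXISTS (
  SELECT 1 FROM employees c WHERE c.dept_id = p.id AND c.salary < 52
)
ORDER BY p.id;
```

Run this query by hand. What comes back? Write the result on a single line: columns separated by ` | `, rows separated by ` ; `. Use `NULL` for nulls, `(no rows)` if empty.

2 | Support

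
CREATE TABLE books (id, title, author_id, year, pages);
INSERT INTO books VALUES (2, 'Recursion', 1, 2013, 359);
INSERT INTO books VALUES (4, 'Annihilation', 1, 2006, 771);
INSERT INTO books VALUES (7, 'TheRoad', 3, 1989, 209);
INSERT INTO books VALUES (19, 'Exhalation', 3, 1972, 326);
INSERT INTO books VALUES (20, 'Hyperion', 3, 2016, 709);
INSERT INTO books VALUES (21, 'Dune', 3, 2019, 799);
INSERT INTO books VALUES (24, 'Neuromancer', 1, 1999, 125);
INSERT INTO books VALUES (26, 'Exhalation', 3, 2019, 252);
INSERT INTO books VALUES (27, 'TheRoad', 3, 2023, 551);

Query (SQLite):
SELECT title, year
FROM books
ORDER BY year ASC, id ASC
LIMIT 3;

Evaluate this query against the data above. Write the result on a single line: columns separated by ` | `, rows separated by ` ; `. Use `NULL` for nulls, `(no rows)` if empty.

Exhalation | 1972 ; TheRoad | 1989 ; Neuromancer | 1999

Sort by year asc, tiebreak id asc: (1972, id=19), (1989, id=7), (1999, id=24), (2006, id=4), (2013, id=2), (2016, id=20) …. Take first 3.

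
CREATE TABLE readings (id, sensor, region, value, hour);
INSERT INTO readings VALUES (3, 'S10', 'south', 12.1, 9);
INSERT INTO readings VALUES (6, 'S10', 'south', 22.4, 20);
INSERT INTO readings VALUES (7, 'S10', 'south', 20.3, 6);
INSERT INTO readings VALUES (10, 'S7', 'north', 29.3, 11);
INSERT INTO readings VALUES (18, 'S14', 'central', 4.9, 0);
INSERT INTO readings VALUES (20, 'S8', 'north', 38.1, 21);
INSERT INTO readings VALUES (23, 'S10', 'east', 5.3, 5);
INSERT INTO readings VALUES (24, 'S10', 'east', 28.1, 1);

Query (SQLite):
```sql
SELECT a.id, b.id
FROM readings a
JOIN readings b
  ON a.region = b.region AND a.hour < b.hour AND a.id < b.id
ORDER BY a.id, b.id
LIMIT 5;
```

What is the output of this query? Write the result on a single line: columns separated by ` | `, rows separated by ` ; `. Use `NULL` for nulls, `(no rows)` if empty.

3 | 6 ; 10 | 20

Pairs (a,b) with same region, a.hour < b.hour, a.id < b.id.
region groups: central:{18} east:{23,24} north:{10,20} south:{3,6,7}
Ordered by (a.id, b.id); first 5.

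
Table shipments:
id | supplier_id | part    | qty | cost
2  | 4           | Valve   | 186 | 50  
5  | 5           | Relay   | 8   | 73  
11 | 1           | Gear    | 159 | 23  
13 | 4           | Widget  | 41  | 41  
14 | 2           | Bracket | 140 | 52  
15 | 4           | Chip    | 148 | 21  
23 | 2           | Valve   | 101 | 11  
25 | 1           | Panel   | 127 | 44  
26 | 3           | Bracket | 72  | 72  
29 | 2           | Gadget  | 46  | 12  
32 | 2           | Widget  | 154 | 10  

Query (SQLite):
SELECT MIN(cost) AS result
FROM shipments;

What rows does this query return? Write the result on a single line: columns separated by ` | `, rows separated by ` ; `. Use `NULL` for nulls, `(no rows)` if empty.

10

All cost values: [50, 73, 23, 41, 52, 21, 11, 44, 72, 12, 10].
MIN of non-NULL values = 10.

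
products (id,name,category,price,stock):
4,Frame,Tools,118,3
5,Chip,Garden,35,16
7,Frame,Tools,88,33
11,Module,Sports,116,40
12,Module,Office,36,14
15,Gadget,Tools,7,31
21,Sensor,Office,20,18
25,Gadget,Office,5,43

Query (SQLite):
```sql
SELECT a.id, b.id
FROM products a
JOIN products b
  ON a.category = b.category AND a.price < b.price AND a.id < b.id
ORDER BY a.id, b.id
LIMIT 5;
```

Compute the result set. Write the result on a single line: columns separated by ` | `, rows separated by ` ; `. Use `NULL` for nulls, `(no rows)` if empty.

(no rows)

Pairs (a,b) with same category, a.price < b.price, a.id < b.id.
category groups: Garden:{5} Office:{12,21,25} Sports:{11} Tools:{4,7,15}
Ordered by (a.id, b.id); first 5.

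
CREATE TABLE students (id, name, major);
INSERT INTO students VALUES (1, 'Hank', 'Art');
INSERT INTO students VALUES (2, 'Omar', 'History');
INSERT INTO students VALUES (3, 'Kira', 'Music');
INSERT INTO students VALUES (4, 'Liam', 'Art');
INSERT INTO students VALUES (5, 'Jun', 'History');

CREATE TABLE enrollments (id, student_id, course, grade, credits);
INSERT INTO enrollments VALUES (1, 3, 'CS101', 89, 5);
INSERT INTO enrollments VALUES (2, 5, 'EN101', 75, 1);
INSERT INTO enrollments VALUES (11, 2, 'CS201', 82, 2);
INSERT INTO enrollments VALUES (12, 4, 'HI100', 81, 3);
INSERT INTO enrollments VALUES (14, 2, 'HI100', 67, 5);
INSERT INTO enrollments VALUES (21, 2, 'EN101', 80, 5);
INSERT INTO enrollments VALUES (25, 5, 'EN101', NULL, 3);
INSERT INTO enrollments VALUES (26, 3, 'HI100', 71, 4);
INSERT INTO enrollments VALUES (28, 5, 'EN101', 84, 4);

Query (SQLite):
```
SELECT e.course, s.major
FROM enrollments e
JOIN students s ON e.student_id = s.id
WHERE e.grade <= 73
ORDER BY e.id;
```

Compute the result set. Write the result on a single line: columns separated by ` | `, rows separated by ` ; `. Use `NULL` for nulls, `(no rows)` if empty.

Each enrollments row matches the students row where student_id = students.id.
Then keep rows with e.grade <= 73.

HI100 | History ; HI100 | Music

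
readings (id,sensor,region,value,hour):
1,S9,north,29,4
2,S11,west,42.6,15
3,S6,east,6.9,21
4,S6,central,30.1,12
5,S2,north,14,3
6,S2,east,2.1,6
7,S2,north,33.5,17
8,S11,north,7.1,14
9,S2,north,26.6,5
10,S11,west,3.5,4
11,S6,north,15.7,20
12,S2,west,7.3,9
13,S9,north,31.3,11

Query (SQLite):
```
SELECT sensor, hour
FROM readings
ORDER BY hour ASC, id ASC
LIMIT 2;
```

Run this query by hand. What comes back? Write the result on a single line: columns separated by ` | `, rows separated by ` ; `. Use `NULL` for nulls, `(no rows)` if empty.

Sort by hour asc, tiebreak id asc: (3, id=5), (4, id=1), (4, id=10), (5, id=9), (6, id=6) …. Take first 2.

S2 | 3 ; S9 | 4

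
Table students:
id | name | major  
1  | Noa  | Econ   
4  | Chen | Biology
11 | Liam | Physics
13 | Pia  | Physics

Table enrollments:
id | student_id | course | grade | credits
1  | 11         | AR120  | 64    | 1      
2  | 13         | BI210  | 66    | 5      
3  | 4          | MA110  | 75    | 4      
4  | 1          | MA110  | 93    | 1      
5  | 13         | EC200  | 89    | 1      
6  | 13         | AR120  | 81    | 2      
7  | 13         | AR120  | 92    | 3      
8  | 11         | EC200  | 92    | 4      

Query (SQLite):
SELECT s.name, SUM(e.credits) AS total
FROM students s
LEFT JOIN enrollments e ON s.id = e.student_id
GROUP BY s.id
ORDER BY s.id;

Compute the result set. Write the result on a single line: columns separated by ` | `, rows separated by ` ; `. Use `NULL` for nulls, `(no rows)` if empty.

Noa | 1 ; Chen | 4 ; Liam | 5 ; Pia | 11

LEFT JOIN keeps every students row; unmatched ones get NULL for enrollments columns.
Group by students.id and compute SUM(e.credits). SUM over an all-NULL group is NULL.
  1: ids {4} → SUM(e.credits)=1
  4: ids {3} → SUM(e.credits)=4
  11: ids {1, 8} → SUM(e.credits)=5
  13: ids {2, 5, 6, 7} → SUM(e.credits)=11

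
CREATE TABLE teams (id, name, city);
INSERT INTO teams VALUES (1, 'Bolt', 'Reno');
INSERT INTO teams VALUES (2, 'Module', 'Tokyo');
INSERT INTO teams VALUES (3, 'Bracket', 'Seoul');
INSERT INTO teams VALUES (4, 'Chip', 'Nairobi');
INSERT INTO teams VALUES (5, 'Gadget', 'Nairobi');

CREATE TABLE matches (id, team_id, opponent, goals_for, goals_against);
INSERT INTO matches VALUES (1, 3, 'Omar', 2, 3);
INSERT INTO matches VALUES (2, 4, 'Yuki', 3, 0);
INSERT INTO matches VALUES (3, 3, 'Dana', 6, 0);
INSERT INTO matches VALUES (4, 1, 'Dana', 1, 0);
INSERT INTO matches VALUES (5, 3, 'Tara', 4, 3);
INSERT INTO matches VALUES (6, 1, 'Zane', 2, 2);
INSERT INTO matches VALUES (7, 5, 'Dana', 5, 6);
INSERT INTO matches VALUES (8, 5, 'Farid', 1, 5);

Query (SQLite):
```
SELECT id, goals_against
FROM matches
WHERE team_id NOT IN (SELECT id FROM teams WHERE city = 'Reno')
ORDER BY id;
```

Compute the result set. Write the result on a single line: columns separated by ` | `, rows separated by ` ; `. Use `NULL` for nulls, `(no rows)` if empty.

1 | 3 ; 2 | 0 ; 3 | 0 ; 5 | 3 ; 7 | 6 ; 8 | 5

Inner query: teams.id where city = 'Reno'.
Outer: keep matches rows whose team_id is not in that set.
Inner query → {1}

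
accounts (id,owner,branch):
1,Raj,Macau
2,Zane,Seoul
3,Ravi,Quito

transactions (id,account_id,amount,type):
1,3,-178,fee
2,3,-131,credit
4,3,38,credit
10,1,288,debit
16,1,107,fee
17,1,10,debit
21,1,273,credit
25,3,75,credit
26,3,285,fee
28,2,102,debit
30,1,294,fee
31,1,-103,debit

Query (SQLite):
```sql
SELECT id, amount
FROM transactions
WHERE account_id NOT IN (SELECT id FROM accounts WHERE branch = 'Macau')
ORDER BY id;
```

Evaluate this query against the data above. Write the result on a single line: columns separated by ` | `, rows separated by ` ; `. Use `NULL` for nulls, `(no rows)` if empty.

Inner query: accounts.id where branch = 'Macau'.
Outer: keep transactions rows whose account_id is not in that set.
Inner query → {1}

1 | -178 ; 2 | -131 ; 4 | 38 ; 25 | 75 ; 26 | 285 ; 28 | 102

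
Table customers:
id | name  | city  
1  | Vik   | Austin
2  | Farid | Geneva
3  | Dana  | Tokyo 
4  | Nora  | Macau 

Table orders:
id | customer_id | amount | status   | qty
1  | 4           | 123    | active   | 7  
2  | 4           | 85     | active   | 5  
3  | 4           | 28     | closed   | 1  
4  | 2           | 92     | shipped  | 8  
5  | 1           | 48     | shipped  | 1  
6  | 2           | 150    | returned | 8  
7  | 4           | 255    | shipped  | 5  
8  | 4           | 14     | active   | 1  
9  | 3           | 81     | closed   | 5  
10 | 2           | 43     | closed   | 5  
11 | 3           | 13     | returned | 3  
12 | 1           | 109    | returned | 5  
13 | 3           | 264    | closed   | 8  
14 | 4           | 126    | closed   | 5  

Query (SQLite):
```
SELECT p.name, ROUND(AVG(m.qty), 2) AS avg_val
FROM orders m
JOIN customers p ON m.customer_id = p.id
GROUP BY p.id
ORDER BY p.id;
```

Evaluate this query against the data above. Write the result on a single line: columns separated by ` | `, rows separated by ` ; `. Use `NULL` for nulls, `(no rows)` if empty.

Vik | 3 ; Farid | 7 ; Dana | 5.33 ; Nora | 4

Join each orders row to its customers via customer_id.
Group joined rows by customers.id; compute ROUND(AVG(m.qty), 2) per group.
  1: ids {5, 12} → ROUND(AVG(m.qty), 2)=3
  2: ids {4, 6, 10} → ROUND(AVG(m.qty), 2)=7
  3: ids {9, 11, 13} → ROUND(AVG(m.qty), 2)=5.33
  4: ids {1, 2, 3, 7, 8, 14} → ROUND(AVG(m.qty), 2)=4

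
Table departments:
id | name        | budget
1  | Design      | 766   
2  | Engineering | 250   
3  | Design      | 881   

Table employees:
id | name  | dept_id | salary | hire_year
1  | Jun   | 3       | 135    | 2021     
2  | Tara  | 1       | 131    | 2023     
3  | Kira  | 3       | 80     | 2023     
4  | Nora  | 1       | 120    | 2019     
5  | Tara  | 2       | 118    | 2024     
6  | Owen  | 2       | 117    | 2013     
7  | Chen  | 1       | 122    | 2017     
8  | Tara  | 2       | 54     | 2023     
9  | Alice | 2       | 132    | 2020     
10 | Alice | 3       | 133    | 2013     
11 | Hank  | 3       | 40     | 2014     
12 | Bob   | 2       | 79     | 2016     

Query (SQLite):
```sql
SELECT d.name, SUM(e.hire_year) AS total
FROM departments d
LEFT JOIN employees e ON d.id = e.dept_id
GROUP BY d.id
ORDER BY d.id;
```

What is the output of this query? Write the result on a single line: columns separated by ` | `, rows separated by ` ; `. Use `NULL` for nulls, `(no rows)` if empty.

Design | 6059 ; Engineering | 10096 ; Design | 8071

LEFT JOIN keeps every departments row; unmatched ones get NULL for employees columns.
Group by departments.id and compute SUM(e.hire_year). SUM over an all-NULL group is NULL.
  1: ids {2, 4, 7} → SUM(e.hire_year)=6059
  2: ids {5, 6, 8, 9, 12} → SUM(e.hire_year)=10096
  3: ids {1, 3, 10, 11} → SUM(e.hire_year)=8071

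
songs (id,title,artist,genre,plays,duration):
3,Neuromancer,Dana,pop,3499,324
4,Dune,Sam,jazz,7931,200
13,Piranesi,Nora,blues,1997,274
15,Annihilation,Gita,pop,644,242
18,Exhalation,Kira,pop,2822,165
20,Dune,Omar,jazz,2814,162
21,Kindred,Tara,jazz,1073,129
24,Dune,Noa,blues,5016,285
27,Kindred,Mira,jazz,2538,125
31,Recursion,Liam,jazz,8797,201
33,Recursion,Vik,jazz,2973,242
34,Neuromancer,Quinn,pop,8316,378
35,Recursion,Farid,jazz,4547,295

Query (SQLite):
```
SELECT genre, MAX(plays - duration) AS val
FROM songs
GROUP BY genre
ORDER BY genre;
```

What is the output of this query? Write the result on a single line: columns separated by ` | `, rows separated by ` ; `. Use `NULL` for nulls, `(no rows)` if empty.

For each row compute plays - duration.
Group by genre; take MAX of the expression per group.
  blues: ids {13, 24} → MAX(plays - duration)=4731
  jazz: ids {4, 20, 21, 27, 31, 33, 35} → MAX(plays - duration)=8596
  pop: ids {3, 15, 18, 34} → MAX(plays - duration)=7938

blues | 4731 ; jazz | 8596 ; pop | 7938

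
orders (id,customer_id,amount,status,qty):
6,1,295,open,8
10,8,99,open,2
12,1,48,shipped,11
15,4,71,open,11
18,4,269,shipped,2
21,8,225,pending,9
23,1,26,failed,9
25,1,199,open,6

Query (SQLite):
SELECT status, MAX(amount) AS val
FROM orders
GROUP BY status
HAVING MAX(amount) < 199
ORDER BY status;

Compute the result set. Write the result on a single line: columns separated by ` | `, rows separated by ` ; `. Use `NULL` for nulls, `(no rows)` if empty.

failed | 26

Partition orders by status; compute MAX(amount) within each group.
HAVING: keep groups where MAX(amount) < 199.
  failed: ids {23} → MAX(amount)=26
  open: ids {6, 10, 15, 25} → MAX(amount)=295
  pending: ids {21} → MAX(amount)=225
  shipped: ids {12, 18} → MAX(amount)=269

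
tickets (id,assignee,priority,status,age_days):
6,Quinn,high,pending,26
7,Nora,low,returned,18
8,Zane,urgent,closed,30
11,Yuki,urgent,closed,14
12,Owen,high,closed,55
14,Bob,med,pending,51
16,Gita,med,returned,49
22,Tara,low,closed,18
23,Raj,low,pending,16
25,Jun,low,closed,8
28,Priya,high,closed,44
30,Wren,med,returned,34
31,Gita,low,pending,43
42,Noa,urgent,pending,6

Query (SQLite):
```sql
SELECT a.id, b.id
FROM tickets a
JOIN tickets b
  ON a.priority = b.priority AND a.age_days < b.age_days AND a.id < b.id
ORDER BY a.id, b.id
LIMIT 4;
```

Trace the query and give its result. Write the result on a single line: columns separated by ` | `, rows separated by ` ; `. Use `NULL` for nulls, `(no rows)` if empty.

Pairs (a,b) with same priority, a.age_days < b.age_days, a.id < b.id.
priority groups: high:{6,12,28} low:{7,22,23,25,31} med:{14,16,30} urgent:{8,11,42}
Ordered by (a.id, b.id); first 4.

6 | 12 ; 6 | 28 ; 7 | 31 ; 22 | 31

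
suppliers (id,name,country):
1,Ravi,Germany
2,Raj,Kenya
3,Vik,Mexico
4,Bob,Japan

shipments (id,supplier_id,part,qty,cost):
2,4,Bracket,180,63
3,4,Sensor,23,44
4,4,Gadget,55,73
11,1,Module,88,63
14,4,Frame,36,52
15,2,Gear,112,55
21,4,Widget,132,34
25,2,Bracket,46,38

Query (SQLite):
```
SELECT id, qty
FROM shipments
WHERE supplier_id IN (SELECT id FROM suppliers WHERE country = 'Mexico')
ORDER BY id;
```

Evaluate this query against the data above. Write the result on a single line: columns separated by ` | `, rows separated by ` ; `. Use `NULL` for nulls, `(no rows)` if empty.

Inner query: suppliers.id where country = 'Mexico'.
Outer: keep shipments rows whose supplier_id is in that set.
Inner query → {3}

(no rows)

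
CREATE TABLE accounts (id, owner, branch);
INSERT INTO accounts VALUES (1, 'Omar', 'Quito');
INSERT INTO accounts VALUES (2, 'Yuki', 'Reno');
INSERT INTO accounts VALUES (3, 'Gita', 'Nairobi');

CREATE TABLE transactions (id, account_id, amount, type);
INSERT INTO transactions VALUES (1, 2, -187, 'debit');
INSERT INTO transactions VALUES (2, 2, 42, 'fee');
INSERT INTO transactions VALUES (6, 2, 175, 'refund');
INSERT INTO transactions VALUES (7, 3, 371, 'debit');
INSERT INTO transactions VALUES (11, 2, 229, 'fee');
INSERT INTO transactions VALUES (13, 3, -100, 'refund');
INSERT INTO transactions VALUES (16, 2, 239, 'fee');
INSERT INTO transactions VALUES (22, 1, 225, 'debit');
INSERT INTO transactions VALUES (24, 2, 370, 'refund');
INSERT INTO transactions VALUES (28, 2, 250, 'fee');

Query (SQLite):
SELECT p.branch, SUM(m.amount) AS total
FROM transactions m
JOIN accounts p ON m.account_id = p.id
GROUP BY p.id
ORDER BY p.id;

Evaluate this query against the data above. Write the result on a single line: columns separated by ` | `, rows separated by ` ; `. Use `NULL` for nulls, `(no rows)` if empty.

Join each transactions row to its accounts via account_id.
Group joined rows by accounts.id; compute SUM(m.amount) per group.
  1: ids {22} → SUM(m.amount)=225
  2: ids {1, 2, 6, 11, 16, 24, 28} → SUM(m.amount)=1118
  3: ids {7, 13} → SUM(m.amount)=271

Quito | 225 ; Reno | 1118 ; Nairobi | 271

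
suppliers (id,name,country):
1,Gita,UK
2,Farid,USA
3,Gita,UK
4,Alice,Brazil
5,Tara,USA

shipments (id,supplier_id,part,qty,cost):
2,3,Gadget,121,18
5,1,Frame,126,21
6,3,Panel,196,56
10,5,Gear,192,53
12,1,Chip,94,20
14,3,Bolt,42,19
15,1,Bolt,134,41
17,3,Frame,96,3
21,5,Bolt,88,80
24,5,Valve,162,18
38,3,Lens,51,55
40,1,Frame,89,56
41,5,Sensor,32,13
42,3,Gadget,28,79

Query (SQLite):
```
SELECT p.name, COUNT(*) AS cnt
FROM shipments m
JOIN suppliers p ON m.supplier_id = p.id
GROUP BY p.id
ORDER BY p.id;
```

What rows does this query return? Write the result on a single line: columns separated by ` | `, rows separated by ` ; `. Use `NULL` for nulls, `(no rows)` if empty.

Gita | 4 ; Gita | 6 ; Tara | 4

Join each shipments row to its suppliers via supplier_id.
Group joined rows by suppliers.id; compute COUNT(*) per group.
  1: ids {5, 12, 15, 40} → COUNT(*)=4
  3: ids {2, 6, 14, 17, 38, 42} → COUNT(*)=6
  5: ids {10, 21, 24, 41} → COUNT(*)=4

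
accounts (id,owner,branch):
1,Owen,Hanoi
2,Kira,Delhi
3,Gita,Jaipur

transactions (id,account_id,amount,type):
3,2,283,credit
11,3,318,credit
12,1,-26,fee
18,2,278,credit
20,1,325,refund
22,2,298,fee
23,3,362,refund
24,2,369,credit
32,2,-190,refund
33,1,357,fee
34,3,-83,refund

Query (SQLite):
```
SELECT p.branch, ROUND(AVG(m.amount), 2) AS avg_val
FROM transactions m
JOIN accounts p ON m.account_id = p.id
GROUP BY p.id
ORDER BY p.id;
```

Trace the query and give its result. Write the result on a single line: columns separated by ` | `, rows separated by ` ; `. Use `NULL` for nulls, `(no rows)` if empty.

Hanoi | 218.67 ; Delhi | 207.6 ; Jaipur | 199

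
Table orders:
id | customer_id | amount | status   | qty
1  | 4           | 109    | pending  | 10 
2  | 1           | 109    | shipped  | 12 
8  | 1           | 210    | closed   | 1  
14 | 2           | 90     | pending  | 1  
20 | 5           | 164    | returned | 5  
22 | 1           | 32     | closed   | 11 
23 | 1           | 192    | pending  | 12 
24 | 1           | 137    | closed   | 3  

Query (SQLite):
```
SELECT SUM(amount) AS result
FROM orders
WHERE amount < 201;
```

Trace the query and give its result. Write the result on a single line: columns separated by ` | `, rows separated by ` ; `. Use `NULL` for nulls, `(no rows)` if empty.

Rows where amount < 201 → amount values: [109, 109, 90, 164, 32, 192, 137].
SUM of non-NULL values = 833.

833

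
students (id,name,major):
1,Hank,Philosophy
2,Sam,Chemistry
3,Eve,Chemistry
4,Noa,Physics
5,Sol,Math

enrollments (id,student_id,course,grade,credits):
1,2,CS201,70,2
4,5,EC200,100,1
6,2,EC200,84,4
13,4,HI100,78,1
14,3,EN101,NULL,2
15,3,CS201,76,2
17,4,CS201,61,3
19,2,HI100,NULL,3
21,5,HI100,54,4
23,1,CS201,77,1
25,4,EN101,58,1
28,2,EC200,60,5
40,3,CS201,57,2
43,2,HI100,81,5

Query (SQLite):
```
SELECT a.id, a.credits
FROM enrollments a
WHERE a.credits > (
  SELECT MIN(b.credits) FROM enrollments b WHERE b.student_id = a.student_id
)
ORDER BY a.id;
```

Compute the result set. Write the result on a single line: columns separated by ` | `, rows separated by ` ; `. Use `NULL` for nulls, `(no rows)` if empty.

For each enrollments row a, compute MIN(credits) over rows sharing a.student_id.
Keep row a if a.credits > that per-group MIN.
  student_id=1: MIN(credits) = 1
  student_id=2: MIN(credits) = 2
  student_id=3: MIN(credits) = 2
  student_id=4: MIN(credits) = 1
  student_id=5: MIN(credits) = 1

6 | 4 ; 17 | 3 ; 19 | 3 ; 21 | 4 ; 28 | 5 ; 43 | 5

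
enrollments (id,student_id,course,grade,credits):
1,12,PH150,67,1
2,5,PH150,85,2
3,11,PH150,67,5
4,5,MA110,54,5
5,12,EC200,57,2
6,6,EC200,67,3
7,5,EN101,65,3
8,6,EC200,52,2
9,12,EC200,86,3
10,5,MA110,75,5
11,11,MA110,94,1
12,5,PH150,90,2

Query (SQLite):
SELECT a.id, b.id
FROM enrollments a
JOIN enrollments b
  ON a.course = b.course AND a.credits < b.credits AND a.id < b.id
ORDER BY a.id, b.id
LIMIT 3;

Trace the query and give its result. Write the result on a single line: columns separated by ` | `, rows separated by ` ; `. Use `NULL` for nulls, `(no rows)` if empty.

1 | 2 ; 1 | 3 ; 1 | 12

Pairs (a,b) with same course, a.credits < b.credits, a.id < b.id.
course groups: EC200:{5,6,8,9} EN101:{7} MA110:{4,10,11} PH150:{1,2,3,12}
Ordered by (a.id, b.id); first 3.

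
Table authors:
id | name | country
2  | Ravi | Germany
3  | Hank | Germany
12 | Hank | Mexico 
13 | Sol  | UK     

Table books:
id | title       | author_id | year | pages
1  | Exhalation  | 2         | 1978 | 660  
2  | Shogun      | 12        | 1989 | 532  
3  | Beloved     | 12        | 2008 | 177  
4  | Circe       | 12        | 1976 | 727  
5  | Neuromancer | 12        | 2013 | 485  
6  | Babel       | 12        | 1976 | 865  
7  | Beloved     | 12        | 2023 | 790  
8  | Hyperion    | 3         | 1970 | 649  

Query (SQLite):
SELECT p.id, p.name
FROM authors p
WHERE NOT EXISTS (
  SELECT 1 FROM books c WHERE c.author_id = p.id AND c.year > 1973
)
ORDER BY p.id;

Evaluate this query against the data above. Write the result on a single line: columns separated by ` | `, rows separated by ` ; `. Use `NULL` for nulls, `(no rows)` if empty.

For each authors row, check whether any books with matching author_id has year > 1973.
Keep rows where that is false.

3 | Hank ; 13 | Sol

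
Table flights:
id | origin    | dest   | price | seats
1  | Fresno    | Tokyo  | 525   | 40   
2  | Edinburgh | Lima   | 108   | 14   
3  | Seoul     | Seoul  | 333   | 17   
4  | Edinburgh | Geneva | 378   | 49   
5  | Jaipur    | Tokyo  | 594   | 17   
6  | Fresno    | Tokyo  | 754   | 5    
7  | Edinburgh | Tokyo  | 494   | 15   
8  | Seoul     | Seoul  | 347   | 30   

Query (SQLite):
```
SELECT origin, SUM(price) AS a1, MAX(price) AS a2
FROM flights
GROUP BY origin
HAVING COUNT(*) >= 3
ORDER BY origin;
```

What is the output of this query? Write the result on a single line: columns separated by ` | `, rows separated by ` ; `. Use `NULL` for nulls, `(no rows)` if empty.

Group flights by origin.
Per group compute: SUM(price), MAX(price).
HAVING: drop groups with fewer than 3 rows.
  Edinburgh: ids {2, 4, 7} → SUM(price)=980, MAX(price)=494
  Fresno: ids {1, 6} → SUM(price)=1279, MAX(price)=754
  Jaipur: ids {5} → SUM(price)=594, MAX(price)=594
  Seoul: ids {3, 8} → SUM(price)=680, MAX(price)=347

Edinburgh | 980 | 494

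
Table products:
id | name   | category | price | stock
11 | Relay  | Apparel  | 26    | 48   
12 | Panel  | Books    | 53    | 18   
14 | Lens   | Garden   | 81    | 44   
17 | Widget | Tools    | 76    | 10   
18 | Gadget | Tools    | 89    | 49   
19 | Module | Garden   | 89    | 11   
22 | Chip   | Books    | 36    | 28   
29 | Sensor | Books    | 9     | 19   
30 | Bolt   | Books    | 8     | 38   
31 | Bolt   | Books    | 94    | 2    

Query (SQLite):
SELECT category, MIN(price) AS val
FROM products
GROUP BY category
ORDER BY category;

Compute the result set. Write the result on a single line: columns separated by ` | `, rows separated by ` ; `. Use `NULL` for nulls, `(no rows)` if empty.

Partition products by category; compute MIN(price) within each group.
  Apparel: ids {11} → MIN(price)=26
  Books: ids {12, 22, 29, 30, 31} → MIN(price)=8
  Garden: ids {14, 19} → MIN(price)=81
  Tools: ids {17, 18} → MIN(price)=76

Apparel | 26 ; Books | 8 ; Garden | 81 ; Tools | 76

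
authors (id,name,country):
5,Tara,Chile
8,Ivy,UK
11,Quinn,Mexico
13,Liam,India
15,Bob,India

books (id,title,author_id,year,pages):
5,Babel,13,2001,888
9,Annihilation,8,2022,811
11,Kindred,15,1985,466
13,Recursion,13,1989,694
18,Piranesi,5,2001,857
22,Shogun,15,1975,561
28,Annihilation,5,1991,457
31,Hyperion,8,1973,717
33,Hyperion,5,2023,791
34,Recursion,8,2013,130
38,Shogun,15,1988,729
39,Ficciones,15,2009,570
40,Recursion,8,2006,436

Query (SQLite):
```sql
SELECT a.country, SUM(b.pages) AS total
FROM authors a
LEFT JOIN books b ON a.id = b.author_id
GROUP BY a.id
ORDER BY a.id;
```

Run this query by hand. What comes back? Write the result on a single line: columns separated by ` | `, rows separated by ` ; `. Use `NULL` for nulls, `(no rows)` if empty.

LEFT JOIN keeps every authors row; unmatched ones get NULL for books columns.
Group by authors.id and compute SUM(b.pages). SUM over an all-NULL group is NULL.
  5: ids {18, 28, 33} → SUM(b.pages)=2105
  8: ids {9, 31, 34, 40} → SUM(b.pages)=2094
  11: ids {—} → SUM(b.pages)=NULL
  13: ids {5, 13} → SUM(b.pages)=1582
  15: ids {11, 22, 38, 39} → SUM(b.pages)=2326

Chile | 2105 ; UK | 2094 ; Mexico | NULL ; India | 1582 ; India | 2326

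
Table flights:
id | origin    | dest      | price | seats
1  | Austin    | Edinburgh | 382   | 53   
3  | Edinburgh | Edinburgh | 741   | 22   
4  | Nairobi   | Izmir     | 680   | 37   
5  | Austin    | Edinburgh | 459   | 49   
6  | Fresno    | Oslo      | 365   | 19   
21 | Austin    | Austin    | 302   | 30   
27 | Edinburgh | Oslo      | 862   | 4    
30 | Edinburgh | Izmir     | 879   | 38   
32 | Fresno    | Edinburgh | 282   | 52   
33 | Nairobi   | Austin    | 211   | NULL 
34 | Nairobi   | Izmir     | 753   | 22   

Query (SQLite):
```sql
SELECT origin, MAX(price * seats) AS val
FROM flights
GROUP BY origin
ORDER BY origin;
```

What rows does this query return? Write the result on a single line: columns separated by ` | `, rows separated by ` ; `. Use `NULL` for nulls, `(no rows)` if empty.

Austin | 22491 ; Edinburgh | 33402 ; Fresno | 14664 ; Nairobi | 25160

For each row compute price * seats.
Group by origin; take MAX of the expression per group.
  Austin: ids {1, 5, 21} → MAX(price * seats)=22491
  Edinburgh: ids {3, 27, 30} → MAX(price * seats)=33402
  Fresno: ids {6, 32} → MAX(price * seats)=14664
  Nairobi: ids {4, 33, 34} → MAX(price * seats)=25160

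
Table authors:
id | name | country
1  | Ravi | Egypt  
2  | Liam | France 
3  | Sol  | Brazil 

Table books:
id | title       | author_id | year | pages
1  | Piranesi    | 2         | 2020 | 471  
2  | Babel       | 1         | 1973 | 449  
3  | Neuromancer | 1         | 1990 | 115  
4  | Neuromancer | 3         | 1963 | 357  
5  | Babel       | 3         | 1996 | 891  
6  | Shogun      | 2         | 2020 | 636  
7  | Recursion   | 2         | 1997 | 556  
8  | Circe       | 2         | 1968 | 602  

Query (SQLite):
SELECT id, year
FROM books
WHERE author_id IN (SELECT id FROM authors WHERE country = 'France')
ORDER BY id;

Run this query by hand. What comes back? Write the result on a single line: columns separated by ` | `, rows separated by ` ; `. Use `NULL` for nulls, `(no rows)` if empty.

1 | 2020 ; 6 | 2020 ; 7 | 1997 ; 8 | 1968

Inner query: authors.id where country = 'France'.
Outer: keep books rows whose author_id is in that set.
Inner query → {2}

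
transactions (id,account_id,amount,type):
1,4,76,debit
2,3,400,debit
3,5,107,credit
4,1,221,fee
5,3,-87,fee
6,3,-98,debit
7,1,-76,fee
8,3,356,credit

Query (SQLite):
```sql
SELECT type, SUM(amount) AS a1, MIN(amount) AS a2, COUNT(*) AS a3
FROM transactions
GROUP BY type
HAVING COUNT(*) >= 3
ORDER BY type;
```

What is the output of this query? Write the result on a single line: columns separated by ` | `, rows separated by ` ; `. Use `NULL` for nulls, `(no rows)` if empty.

Group transactions by type.
Per group compute: SUM(amount), MIN(amount), COUNT(*).
HAVING: drop groups with fewer than 3 rows.
  credit: ids {3, 8} → SUM(amount)=463, MIN(amount)=107, COUNT(*)=2
  debit: ids {1, 2, 6} → SUM(amount)=378, MIN(amount)=-98, COUNT(*)=3
  fee: ids {4, 5, 7} → SUM(amount)=58, MIN(amount)=-87, COUNT(*)=3

debit | 378 | -98 | 3 ; fee | 58 | -87 | 3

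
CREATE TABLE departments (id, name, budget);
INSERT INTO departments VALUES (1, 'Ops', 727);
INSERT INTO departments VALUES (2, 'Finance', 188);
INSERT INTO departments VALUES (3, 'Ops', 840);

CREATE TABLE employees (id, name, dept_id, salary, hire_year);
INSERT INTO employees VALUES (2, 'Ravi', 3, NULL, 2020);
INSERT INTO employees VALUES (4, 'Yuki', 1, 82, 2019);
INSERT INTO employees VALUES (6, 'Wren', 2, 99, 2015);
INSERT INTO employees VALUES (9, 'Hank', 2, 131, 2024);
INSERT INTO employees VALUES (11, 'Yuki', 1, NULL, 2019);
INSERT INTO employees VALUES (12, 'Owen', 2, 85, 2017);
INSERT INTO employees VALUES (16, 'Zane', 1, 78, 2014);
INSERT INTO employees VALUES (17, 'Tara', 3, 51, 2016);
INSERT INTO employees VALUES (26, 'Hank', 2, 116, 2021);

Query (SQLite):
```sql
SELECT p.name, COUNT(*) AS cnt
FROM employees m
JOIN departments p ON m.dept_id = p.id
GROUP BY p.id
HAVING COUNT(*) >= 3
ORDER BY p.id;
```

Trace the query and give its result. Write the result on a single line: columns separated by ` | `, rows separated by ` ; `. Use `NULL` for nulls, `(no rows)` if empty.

Ops | 3 ; Finance | 4

Join each employees row to its departments via dept_id.
Group joined rows by departments.id; compute COUNT(*) per group.
HAVING: keep groups with count ≥ 3.
  1: ids {4, 11, 16} → COUNT(*)=3
  2: ids {6, 9, 12, 26} → COUNT(*)=4
  3: ids {2, 17} → COUNT(*)=2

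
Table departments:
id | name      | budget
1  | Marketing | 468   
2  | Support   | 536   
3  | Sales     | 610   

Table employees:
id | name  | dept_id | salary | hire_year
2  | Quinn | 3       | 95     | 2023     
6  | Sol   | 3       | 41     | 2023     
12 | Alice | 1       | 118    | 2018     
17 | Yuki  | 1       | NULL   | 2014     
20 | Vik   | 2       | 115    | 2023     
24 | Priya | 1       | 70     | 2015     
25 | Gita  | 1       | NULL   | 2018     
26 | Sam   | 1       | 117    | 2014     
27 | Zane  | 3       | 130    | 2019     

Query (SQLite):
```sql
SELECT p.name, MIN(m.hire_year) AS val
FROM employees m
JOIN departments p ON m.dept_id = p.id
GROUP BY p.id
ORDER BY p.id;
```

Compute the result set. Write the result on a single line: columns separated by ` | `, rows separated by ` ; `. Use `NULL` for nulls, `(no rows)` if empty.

Marketing | 2014 ; Support | 2023 ; Sales | 2019

Join each employees row to its departments via dept_id.
Group joined rows by departments.id; compute MIN(m.hire_year) per group.
  1: ids {12, 17, 24, 25, 26} → MIN(m.hire_year)=2014
  2: ids {20} → MIN(m.hire_year)=2023
  3: ids {2, 6, 27} → MIN(m.hire_year)=2019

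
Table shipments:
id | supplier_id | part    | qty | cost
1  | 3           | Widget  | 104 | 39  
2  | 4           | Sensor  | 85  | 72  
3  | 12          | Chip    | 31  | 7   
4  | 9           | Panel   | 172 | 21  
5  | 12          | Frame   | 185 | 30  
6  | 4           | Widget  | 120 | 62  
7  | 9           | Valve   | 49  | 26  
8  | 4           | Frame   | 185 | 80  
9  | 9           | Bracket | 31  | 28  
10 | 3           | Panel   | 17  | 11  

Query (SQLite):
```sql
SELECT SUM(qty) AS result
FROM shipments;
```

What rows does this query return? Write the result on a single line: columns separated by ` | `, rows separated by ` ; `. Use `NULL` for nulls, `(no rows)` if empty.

979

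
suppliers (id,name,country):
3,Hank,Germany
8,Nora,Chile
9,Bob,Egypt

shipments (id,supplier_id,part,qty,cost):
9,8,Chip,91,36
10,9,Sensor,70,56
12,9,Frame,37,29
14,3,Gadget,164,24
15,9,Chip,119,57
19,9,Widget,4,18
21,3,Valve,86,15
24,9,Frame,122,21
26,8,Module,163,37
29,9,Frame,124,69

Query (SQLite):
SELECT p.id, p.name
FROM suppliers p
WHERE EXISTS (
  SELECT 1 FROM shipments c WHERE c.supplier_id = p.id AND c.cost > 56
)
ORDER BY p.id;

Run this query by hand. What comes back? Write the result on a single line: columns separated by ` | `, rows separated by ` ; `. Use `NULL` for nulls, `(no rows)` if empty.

9 | Bob

For each suppliers row, check whether any shipments with matching supplier_id has cost > 56.
Keep rows where that is true.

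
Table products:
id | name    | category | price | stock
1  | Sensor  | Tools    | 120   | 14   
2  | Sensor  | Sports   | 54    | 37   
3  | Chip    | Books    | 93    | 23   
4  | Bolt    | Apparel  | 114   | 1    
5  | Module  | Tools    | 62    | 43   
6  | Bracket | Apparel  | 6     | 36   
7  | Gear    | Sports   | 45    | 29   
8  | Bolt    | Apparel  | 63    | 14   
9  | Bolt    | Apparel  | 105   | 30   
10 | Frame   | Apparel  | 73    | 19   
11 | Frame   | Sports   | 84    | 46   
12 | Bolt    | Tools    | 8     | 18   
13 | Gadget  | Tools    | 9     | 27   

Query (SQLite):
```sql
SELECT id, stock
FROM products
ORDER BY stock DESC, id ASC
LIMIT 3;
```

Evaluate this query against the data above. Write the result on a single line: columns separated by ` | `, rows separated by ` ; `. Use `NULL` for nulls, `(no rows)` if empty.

Sort by stock desc, tiebreak id asc: (46, id=11), (43, id=5), (37, id=2), (36, id=6), (30, id=9), (29, id=7) …. Take first 3.

11 | 46 ; 5 | 43 ; 2 | 37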